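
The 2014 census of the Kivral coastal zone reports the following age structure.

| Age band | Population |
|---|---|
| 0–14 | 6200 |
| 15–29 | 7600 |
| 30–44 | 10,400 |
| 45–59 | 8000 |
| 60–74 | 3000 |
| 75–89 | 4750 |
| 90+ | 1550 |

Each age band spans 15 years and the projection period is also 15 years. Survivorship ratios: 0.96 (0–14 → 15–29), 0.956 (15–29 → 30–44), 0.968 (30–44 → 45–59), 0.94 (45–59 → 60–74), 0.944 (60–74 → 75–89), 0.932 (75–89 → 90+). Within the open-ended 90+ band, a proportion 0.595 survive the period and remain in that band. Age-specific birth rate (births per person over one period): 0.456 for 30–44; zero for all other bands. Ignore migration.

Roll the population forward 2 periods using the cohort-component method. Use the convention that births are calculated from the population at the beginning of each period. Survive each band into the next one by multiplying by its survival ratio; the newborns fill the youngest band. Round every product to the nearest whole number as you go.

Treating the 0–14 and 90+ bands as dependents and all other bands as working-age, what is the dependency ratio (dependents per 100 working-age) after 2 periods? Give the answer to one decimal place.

Period 1:
Births: 10400 * 0.456 = 4742
15–29: 6200 * 0.96 = 5952
30–44: 7600 * 0.956 = 7266
45–59: 10400 * 0.968 = 10067
60–74: 8000 * 0.94 = 7520
75–89: 3000 * 0.944 = 2832
90+: 4750 * 0.932 + 1550 * 0.595 = 4427 + 922 = 5349
Giving 4742 / 5952 / 7266 / 10067 / 7520 / 2832 / 5349.
Period 2:
Births: 7266 * 0.456 = 3313
15–29: 4742 * 0.96 = 4552
30–44: 5952 * 0.956 = 5690
45–59: 7266 * 0.968 = 7033
60–74: 10067 * 0.94 = 9463
75–89: 7520 * 0.944 = 7099
90+: 2832 * 0.932 + 5349 * 0.595 = 2639 + 3183 = 5822
Giving 3313 / 4552 / 5690 / 7033 / 9463 / 7099 / 5822.
Dependents (band 0–14 + band 90+) = 3313 + 5822 = 9135; working-age = 33837; ratio = 9135/33837 × 100 = 27.0

27.0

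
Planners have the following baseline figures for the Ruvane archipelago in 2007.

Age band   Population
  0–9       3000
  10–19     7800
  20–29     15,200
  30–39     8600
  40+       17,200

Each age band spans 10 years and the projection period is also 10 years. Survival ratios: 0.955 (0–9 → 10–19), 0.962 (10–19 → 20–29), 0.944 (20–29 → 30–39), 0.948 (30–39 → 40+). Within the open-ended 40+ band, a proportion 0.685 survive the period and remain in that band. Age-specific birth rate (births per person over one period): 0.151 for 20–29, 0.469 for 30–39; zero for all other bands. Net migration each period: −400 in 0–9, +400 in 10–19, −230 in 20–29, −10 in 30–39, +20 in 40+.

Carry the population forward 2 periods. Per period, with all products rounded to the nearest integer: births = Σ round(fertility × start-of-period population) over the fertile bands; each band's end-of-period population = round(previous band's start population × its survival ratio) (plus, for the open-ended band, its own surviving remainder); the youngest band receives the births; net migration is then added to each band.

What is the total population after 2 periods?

50534

[period 1]
Births: 15200 × 0.151 = 2295  |  8600 × 0.469 = 4033 → 6328
10–19: 3000 × 0.955 = 2865
20–29: 7800 × 0.962 = 7504
30–39: 15200 × 0.944 = 14349
40+: 8600 × 0.948 + 17200 × 0.685 = 8153 + 11782 = 19935
Net migration: 0–9 − 400 → 5928; 10–19 + 400 → 3265; 20–29 − 230 → 7274; 30–39 − 10 → 14339; 40+ + 20 → 19955
Giving 5928 / 3265 / 7274 / 14339 / 19955.
[period 2]
Births: 7274 × 0.151 = 1098  |  14339 × 0.469 = 6725 → 7823
10–19: 5928 × 0.955 = 5661
20–29: 3265 × 0.962 = 3141
30–39: 7274 × 0.944 = 6867
40+: 14339 × 0.948 + 19955 × 0.685 = 13593 + 13669 = 27262
Net migration: 0–9 − 400 → 7423; 10–19 + 400 → 6061; 20–29 − 230 → 2911; 30–39 − 10 → 6857; 40+ + 20 → 27282
Giving 7423 / 6061 / 2911 / 6857 / 27282.
Total after period 2: 7423 + 6061 + 2911 + 6857 + 27282 = 50534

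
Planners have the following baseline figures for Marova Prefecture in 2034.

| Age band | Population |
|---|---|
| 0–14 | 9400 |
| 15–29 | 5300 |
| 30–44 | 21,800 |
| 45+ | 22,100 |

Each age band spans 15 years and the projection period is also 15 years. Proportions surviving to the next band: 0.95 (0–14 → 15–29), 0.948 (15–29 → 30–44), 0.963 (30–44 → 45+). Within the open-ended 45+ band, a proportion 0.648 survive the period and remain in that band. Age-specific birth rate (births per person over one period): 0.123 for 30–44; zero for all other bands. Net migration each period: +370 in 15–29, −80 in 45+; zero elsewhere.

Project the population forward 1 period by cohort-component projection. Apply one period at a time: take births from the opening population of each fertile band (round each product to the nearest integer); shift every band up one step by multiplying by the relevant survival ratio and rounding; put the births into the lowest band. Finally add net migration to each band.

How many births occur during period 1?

2681

(Bands numbered youngest = 1 to oldest = 4.)
After projecting period 1:
Births: 21800 × 0.123 = 2681
Band 2: 9400 × 0.95 = 8930
Band 3: 5300 × 0.948 = 5024
Band 4: 21800 × 0.963 + 22100 × 0.648 = 20993 + 14321 = 35314
Net migration: Band 2 + 370 → 9300; Band 4 − 80 → 35234
→ [2681, 9300, 5024, 35234]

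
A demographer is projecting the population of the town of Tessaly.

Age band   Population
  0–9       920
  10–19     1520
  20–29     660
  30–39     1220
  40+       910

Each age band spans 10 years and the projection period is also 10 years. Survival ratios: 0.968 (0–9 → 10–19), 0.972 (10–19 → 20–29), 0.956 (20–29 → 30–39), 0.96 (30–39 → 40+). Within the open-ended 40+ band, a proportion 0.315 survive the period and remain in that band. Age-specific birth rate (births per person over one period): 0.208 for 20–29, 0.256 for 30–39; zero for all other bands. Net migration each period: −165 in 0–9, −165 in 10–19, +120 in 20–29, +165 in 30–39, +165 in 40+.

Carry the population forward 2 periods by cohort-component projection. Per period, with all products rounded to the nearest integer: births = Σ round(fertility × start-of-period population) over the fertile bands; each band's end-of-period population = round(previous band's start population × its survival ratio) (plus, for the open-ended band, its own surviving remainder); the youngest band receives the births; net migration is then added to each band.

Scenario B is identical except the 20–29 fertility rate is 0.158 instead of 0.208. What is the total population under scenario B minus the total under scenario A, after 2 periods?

-112

Let band 1 be 0–9 through band 5 = 40+.
After projecting period 1:
Births: 660 × 0.208 = 137, 1220 × 0.256 = 312 → total 449
Band 2: 920 × 0.968 = 891
Band 3: 1520 × 0.972 = 1477
Band 4: 660 × 0.956 = 631
Band 5: 1220 × 0.96 + 910 × 0.315 = 1171 + 287 = 1458
Net migration: Band 1 − 165 → 284; Band 2 − 165 → 726; Band 3 + 120 → 1597; Band 4 + 165 → 796; Band 5 + 165 → 1623
→ [284, 726, 1597, 796, 1623]
After projecting period 2:
Births: 1597 × 0.208 = 332, 796 × 0.256 = 204 → total 536
Band 2: 284 × 0.968 = 275
Band 3: 726 × 0.972 = 706
Band 4: 1597 × 0.956 = 1527
Band 5: 796 × 0.96 + 1623 × 0.315 = 764 + 511 = 1275
Net migration: Band 1 − 165 → 371; Band 2 − 165 → 110; Band 3 + 120 → 826; Band 4 + 165 → 1692; Band 5 + 165 → 1440
→ [371, 110, 826, 1692, 1440]
Scenario A total after 2 periods: 4439
Scenario B projection —
After projecting period 1:
Births: 660 × 0.158 = 104, 1220 × 0.256 = 312 → total 416
Band 2: 920 × 0.968 = 891
Band 3: 1520 × 0.972 = 1477
Band 4: 660 × 0.956 = 631
Band 5: 1220 × 0.96 + 910 × 0.315 = 1171 + 287 = 1458
Net migration: Band 1 − 165 → 251; Band 2 − 165 → 726; Band 3 + 120 → 1597; Band 4 + 165 → 796; Band 5 + 165 → 1623
→ [251, 726, 1597, 796, 1623]
After projecting period 2:
Births: 1597 × 0.158 = 252, 796 × 0.256 = 204 → total 456
Band 2: 251 × 0.968 = 243
Band 3: 726 × 0.972 = 706
Band 4: 1597 × 0.956 = 1527
Band 5: 796 × 0.96 + 1623 × 0.315 = 764 + 511 = 1275
Net migration: Band 1 − 165 → 291; Band 2 − 165 → 78; Band 3 + 120 → 826; Band 4 + 165 → 1692; Band 5 + 165 → 1440
→ [291, 78, 826, 1692, 1440]
Scenario B total after 2 periods: 4327
Difference B − A = 4327 − 4439 = -112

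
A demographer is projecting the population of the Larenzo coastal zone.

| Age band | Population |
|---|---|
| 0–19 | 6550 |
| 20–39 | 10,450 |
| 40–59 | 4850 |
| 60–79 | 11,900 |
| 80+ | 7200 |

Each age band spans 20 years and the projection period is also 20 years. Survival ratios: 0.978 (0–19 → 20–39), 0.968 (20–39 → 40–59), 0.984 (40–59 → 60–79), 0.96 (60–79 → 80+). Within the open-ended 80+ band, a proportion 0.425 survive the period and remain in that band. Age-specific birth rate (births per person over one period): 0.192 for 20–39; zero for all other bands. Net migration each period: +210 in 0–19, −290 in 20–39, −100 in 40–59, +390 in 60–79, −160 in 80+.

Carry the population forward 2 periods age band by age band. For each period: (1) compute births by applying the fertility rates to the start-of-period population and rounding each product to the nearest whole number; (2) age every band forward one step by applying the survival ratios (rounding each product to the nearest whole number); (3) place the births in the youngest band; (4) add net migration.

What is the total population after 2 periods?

30211

After projecting period 1:
Births: 10450 * 0.192 = 2006
20–39: 6550 * 0.978 = 6406
40–59: 10450 * 0.968 = 10116
60–79: 4850 * 0.984 = 4772
80+: 11900 * 0.96 + 7200 * 0.425 = 11424 + 3060 = 14484
Net migration: 0–19 + 210 → 2216; 20–39 − 290 → 6116; 40–59 − 100 → 10016; 60–79 + 390 → 5162; 80+ − 160 → 14324
End of period: [2216, 6116, 10016, 5162, 14324]
After projecting period 2:
Births: 6116 * 0.192 = 1174
20–39: 2216 * 0.978 = 2167
40–59: 6116 * 0.968 = 5920
60–79: 10016 * 0.984 = 9856
80+: 5162 * 0.96 + 14324 * 0.425 = 4956 + 6088 = 11044
Net migration: 0–19 + 210 → 1384; 20–39 − 290 → 1877; 40–59 − 100 → 5820; 60–79 + 390 → 10246; 80+ − 160 → 10884
End of period: [1384, 1877, 5820, 10246, 10884]
Total after period 2: 1384 + 1877 + 5820 + 10246 + 10884 = 30211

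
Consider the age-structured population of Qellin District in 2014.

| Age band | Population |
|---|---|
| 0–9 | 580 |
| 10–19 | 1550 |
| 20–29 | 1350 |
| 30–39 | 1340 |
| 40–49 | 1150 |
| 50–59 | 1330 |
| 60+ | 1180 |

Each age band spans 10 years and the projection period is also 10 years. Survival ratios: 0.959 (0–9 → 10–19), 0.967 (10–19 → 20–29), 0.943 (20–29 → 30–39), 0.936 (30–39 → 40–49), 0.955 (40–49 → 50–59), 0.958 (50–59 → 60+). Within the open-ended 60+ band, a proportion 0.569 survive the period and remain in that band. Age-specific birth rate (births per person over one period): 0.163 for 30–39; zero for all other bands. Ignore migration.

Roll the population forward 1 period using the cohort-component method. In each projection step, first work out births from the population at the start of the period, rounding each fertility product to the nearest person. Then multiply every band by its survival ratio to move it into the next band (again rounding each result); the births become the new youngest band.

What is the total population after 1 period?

[period 1]
Births: 1340 * 0.163 = 218
10–19: 580 * 0.959 = 556
20–29: 1550 * 0.967 = 1499
30–39: 1350 * 0.943 = 1273
40–49: 1340 * 0.936 = 1254
50–59: 1150 * 0.955 = 1098
60+: 1330 * 0.958 + 1180 * 0.569 = 1274 + 671 = 1945
Giving 218 / 556 / 1499 / 1273 / 1254 / 1098 / 1945.
Total after period 1: 218 + 556 + 1499 + 1273 + 1254 + 1098 + 1945 = 7843

7843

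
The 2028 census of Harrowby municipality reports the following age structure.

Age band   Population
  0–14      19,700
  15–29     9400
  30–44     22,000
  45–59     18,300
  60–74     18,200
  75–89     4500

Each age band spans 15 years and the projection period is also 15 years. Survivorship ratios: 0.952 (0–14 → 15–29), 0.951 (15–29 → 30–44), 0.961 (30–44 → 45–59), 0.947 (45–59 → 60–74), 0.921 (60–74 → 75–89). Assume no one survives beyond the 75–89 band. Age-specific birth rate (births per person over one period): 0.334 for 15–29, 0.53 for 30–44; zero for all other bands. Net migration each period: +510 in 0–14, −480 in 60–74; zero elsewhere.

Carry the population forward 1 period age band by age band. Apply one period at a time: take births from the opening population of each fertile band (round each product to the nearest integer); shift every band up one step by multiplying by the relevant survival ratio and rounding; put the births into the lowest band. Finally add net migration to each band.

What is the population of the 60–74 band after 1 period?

After projecting period 1:
Births: 9400 × 0.334 = 3140, 22000 × 0.53 = 11660 → 14800
15–29: 19700 × 0.952 = 18754
30–44: 9400 × 0.951 = 8939
45–59: 22000 × 0.961 = 21142
60–74: 18300 × 0.947 = 17330
75–89: 18200 × 0.921 = 16762
Net migration: 0–14 + 510 → 15310; 60–74 − 480 → 16850
→ [15310, 18754, 8939, 21142, 16850, 16762]

16850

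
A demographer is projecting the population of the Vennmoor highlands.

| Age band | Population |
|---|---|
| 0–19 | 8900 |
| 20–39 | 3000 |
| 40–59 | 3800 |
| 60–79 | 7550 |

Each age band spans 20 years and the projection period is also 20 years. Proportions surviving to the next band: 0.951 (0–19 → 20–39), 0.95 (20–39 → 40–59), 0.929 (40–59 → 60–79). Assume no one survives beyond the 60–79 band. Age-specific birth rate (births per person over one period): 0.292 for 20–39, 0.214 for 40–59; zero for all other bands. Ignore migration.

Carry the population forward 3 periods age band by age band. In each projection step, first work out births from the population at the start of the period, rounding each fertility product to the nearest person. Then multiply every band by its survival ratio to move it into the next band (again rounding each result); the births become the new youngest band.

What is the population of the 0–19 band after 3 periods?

Period 1.
Births: 3000 × 0.292 = 876, 3800 × 0.214 = 813 → 1689
20–39: 8900 × 0.951 = 8464
40–59: 3000 × 0.95 = 2850
60–79: 3800 × 0.929 = 3530
→ [1689, 8464, 2850, 3530]
Period 2.
Births: 8464 × 0.292 = 2471, 2850 × 0.214 = 610 → 3081
20–39: 1689 × 0.951 = 1606
40–59: 8464 × 0.95 = 8041
60–79: 2850 × 0.929 = 2648
→ [3081, 1606, 8041, 2648]
Period 3.
Births: 1606 × 0.292 = 469, 8041 × 0.214 = 1721 → 2190
20–39: 3081 × 0.951 = 2930
40–59: 1606 × 0.95 = 1526
60–79: 8041 × 0.929 = 7470
→ [2190, 2930, 1526, 7470]

2190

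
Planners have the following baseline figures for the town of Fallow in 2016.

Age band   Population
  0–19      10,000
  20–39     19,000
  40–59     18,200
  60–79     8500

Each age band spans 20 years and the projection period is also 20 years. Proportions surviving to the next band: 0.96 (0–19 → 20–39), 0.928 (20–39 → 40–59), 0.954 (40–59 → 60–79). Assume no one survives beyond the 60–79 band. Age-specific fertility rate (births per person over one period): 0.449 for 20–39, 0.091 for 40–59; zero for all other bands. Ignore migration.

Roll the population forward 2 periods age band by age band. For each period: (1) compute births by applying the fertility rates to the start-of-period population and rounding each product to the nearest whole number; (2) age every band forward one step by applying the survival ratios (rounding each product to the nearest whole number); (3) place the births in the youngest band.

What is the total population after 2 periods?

Let group 1 be 0–19 through group 4 = 60–79.
— Period 1 —
Births: 19000 * 0.449 = 8531, 18200 * 0.091 = 1656 ⇒ total 10187
Group 2: 10000 * 0.96 = 9600
Group 3: 19000 * 0.928 = 17632
Group 4: 18200 * 0.954 = 17363
End of period: [10187, 9600, 17632, 17363]
— Period 2 —
Births: 9600 * 0.449 = 4310, 17632 * 0.091 = 1605 ⇒ total 5915
Group 2: 10187 * 0.96 = 9780
Group 3: 9600 * 0.928 = 8909
Group 4: 17632 * 0.954 = 16821
End of period: [5915, 9780, 8909, 16821]
Total after period 2: 5915 + 9780 + 8909 + 16821 = 41425

41425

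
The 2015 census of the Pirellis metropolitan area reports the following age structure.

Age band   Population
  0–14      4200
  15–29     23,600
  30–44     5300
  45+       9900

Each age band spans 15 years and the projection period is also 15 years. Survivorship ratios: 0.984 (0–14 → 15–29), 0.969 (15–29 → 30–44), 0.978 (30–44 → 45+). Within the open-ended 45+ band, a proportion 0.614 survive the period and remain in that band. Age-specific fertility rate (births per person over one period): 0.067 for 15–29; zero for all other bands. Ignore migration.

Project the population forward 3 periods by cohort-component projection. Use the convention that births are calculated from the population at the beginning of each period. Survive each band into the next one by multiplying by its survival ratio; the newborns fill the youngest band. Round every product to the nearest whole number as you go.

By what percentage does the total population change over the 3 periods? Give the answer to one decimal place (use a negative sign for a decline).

(Bands numbered youngest = 1 to oldest = 4.)
Period 1:
Births: 23600 × 0.067 = 1581
Band 2: 4200 × 0.984 = 4133
Band 3: 23600 × 0.969 = 22868
Band 4: 5300 × 0.978 + 9900 × 0.614 = 5183 + 6079 = 11262
End of period: [1581, 4133, 22868, 11262]
Period 2:
Births: 4133 × 0.067 = 277
Band 2: 1581 × 0.984 = 1556
Band 3: 4133 × 0.969 = 4005
Band 4: 22868 × 0.978 + 11262 × 0.614 = 22365 + 6915 = 29280
End of period: [277, 1556, 4005, 29280]
Period 3:
Births: 1556 × 0.067 = 104
Band 2: 277 × 0.984 = 273
Band 3: 1556 × 0.969 = 1508
Band 4: 4005 × 0.978 + 29280 × 0.614 = 3917 + 17978 = 21895
End of period: [104, 273, 1508, 21895]
Total: 43000 → 23780; change = -19220; percentage change = -44.7%

-44.7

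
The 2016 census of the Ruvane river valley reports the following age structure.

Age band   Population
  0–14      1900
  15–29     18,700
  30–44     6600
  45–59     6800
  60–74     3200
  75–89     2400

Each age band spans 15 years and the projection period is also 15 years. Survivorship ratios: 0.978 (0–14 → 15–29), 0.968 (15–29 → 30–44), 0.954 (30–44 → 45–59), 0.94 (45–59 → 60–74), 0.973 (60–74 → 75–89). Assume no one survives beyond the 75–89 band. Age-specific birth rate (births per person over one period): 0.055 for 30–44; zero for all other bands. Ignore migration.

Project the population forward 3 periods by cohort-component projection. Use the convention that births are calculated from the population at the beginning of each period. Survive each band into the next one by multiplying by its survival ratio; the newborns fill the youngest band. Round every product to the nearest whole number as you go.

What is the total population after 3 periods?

After projecting period 1:
Births: 6600 * 0.055 = 363
15–29: 1900 * 0.978 = 1858
30–44: 18700 * 0.968 = 18102
45–59: 6600 * 0.954 = 6296
60–74: 6800 * 0.94 = 6392
75–89: 3200 * 0.973 = 3114
Giving 363 / 1858 / 18102 / 6296 / 6392 / 3114.
After projecting period 2:
Births: 18102 * 0.055 = 996
15–29: 363 * 0.978 = 355
30–44: 1858 * 0.968 = 1799
45–59: 18102 * 0.954 = 17269
60–74: 6296 * 0.94 = 5918
75–89: 6392 * 0.973 = 6219
Giving 996 / 355 / 1799 / 17269 / 5918 / 6219.
After projecting period 3:
Births: 1799 * 0.055 = 99
15–29: 996 * 0.978 = 974
30–44: 355 * 0.968 = 344
45–59: 1799 * 0.954 = 1716
60–74: 17269 * 0.94 = 16233
75–89: 5918 * 0.973 = 5758
Giving 99 / 974 / 344 / 1716 / 16233 / 5758.
Total after period 3: 99 + 974 + 344 + 1716 + 16233 + 5758 = 25124

25124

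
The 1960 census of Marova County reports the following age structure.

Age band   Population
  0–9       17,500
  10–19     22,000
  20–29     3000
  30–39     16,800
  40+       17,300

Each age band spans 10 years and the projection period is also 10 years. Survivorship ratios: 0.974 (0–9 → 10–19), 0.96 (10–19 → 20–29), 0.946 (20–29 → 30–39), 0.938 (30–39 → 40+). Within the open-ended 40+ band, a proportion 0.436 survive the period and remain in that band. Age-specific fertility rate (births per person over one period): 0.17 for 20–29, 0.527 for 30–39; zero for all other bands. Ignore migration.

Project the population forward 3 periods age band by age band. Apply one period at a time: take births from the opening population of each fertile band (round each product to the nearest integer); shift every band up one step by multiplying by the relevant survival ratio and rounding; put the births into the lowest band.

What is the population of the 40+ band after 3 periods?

24331

Call the bands 1 to 5, youngest first.
[period 1]
Births: 3000 × 0.17 = 510 ; 16800 × 0.527 = 8854 → 9364
Band 2: 17500 × 0.974 = 17045
Band 3: 22000 × 0.96 = 21120
Band 4: 3000 × 0.946 = 2838
Band 5: 16800 × 0.938 + 17300 × 0.436 = 15758 + 7543 = 23301
End of period: [9364, 17045, 21120, 2838, 23301]
[period 2]
Births: 21120 × 0.17 = 3590 ; 2838 × 0.527 = 1496 → 5086
Band 2: 9364 × 0.974 = 9121
Band 3: 17045 × 0.96 = 16363
Band 4: 21120 × 0.946 = 19980
Band 5: 2838 × 0.938 + 23301 × 0.436 = 2662 + 10159 = 12821
End of period: [5086, 9121, 16363, 19980, 12821]
[period 3]
Births: 16363 × 0.17 = 2782 ; 19980 × 0.527 = 10529 → 13311
Band 2: 5086 × 0.974 = 4954
Band 3: 9121 × 0.96 = 8756
Band 4: 16363 × 0.946 = 15479
Band 5: 19980 × 0.938 + 12821 × 0.436 = 18741 + 5590 = 24331
End of period: [13311, 4954, 8756, 15479, 24331]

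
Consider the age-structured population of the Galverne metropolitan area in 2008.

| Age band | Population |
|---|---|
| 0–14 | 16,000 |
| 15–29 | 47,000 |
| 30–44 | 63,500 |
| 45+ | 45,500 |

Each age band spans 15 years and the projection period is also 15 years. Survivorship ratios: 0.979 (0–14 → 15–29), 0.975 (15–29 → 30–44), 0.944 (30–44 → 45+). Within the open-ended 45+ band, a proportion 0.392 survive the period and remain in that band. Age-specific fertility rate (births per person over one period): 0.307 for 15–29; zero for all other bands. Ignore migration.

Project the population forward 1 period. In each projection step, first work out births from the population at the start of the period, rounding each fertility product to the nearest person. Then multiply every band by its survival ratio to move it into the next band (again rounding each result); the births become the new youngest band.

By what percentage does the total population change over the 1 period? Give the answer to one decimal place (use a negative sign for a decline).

-10.6

Period 1:
Births: 47000 × 0.307 = 14429
15–29: 16000 × 0.979 = 15664
30–44: 47000 × 0.975 = 45825
45+: 63500 × 0.944 + 45500 × 0.392 = 59944 + 17836 = 77780
End of period: [14429, 15664, 45825, 77780]
Total: 172000 → 153698; change = -18302; percentage change = -10.6%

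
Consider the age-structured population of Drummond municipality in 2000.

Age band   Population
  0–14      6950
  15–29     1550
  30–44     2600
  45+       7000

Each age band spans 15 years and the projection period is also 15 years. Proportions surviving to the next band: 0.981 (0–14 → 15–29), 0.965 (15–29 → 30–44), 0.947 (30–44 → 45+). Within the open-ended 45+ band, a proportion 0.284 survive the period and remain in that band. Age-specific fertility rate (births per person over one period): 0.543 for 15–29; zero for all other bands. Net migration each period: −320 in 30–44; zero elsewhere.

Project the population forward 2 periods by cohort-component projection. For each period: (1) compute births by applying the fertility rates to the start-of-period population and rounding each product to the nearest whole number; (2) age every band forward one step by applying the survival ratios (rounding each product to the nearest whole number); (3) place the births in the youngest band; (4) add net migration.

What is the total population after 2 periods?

Numbering the bands 1..4 from youngest to oldest:
[period 1]
Births: 1550 * 0.543 = 842
Band 2: 6950 * 0.981 = 6818
Band 3: 1550 * 0.965 = 1496
Band 4: 2600 * 0.947 + 7000 * 0.284 = 2462 + 1988 = 4450
Net migration: Band 3 − 320 → 1176
→ [842, 6818, 1176, 4450]
[period 2]
Births: 6818 * 0.543 = 3702
Band 2: 842 * 0.981 = 826
Band 3: 6818 * 0.965 = 6579
Band 4: 1176 * 0.947 + 4450 * 0.284 = 1114 + 1264 = 2378
Net migration: Band 3 − 320 → 6259
→ [3702, 826, 6259, 2378]
Total after period 2: 3702 + 826 + 6259 + 2378 = 13165

13165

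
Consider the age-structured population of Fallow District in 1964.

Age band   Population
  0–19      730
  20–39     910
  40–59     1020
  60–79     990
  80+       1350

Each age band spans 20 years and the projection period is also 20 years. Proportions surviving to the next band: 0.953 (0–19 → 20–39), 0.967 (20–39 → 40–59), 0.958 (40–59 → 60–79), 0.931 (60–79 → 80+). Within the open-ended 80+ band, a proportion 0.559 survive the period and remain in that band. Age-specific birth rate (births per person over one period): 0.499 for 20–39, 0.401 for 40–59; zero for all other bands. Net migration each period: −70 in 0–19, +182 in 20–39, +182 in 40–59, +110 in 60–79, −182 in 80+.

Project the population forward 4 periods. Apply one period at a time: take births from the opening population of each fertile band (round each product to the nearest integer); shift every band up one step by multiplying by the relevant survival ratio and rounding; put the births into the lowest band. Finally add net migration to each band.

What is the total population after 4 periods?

5879

Period 1.
Births: 910 × 0.499 = 454, 1020 × 0.401 = 409 — total 863
20–39: 730 × 0.953 = 696
40–59: 910 × 0.967 = 880
60–79: 1020 × 0.958 = 977
80+: 990 × 0.931 + 1350 × 0.559 = 922 + 755 = 1677
Net migration: 0–19 − 70 → 793; 20–39 + 182 → 878; 40–59 + 182 → 1062; 60–79 + 110 → 1087; 80+ − 182 → 1495
Giving 793 / 878 / 1062 / 1087 / 1495.
Period 2.
Births: 878 × 0.499 = 438, 1062 × 0.401 = 426 — total 864
20–39: 793 × 0.953 = 756
40–59: 878 × 0.967 = 849
60–79: 1062 × 0.958 = 1017
80+: 1087 × 0.931 + 1495 × 0.559 = 1012 + 836 = 1848
Net migration: 0–19 − 70 → 794; 20–39 + 182 → 938; 40–59 + 182 → 1031; 60–79 + 110 → 1127; 80+ − 182 → 1666
Giving 794 / 938 / 1031 / 1127 / 1666.
Period 3.
Births: 938 × 0.499 = 468, 1031 × 0.401 = 413 — total 881
20–39: 794 × 0.953 = 757
40–59: 938 × 0.967 = 907
60–79: 1031 × 0.958 = 988
80+: 1127 × 0.931 + 1666 × 0.559 = 1049 + 931 = 1980
Net migration: 0–19 − 70 → 811; 20–39 + 182 → 939; 40–59 + 182 → 1089; 60–79 + 110 → 1098; 80+ − 182 → 1798
Giving 811 / 939 / 1089 / 1098 / 1798.
Period 4.
Births: 939 × 0.499 = 469, 1089 × 0.401 = 437 — total 906
20–39: 811 × 0.953 = 773
40–59: 939 × 0.967 = 908
60–79: 1089 × 0.958 = 1043
80+: 1098 × 0.931 + 1798 × 0.559 = 1022 + 1005 = 2027
Net migration: 0–19 − 70 → 836; 20–39 + 182 → 955; 40–59 + 182 → 1090; 60–79 + 110 → 1153; 80+ − 182 → 1845
Giving 836 / 955 / 1090 / 1153 / 1845.
Total after period 4: 836 + 955 + 1090 + 1153 + 1845 = 5879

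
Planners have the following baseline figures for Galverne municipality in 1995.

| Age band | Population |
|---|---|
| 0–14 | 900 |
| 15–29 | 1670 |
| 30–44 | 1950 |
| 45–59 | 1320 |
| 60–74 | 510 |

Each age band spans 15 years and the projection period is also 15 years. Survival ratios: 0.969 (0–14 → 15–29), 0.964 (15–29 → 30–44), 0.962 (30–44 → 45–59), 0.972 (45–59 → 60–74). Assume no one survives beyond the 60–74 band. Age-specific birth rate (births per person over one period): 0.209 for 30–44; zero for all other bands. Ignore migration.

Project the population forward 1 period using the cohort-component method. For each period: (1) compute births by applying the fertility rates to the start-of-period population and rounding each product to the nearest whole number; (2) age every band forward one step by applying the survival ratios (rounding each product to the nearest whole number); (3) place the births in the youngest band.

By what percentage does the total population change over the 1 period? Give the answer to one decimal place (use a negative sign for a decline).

-4.7

— Period 1 —
Births: 1950 × 0.209 = 408
15–29: 900 × 0.969 = 872
30–44: 1670 × 0.964 = 1610
45–59: 1950 × 0.962 = 1876
60–74: 1320 × 0.972 = 1283
Giving 408 / 872 / 1610 / 1876 / 1283.
Total: 6350 → 6049; change = -301; percentage change = -4.7%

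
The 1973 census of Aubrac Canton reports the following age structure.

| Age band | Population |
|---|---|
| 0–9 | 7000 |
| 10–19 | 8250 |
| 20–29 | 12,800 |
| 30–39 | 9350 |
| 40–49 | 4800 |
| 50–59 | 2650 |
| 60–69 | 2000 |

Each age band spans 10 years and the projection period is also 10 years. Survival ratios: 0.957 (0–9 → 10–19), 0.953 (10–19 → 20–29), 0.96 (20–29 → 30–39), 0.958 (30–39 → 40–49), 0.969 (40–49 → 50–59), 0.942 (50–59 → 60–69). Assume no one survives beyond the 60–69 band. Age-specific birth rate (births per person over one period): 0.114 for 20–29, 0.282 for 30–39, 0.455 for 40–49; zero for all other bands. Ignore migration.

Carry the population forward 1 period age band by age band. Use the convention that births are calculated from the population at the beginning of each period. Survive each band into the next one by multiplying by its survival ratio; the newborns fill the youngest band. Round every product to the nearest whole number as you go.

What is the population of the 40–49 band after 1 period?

Period 1.
Births: 12800 × 0.114 = 1459, 9350 × 0.282 = 2637, 4800 × 0.455 = 2184 → total 6280
10–19: 7000 × 0.957 = 6699
20–29: 8250 × 0.953 = 7862
30–39: 12800 × 0.96 = 12288
40–49: 9350 × 0.958 = 8957
50–59: 4800 × 0.969 = 4651
60–69: 2650 × 0.942 = 2496
→ [6280, 6699, 7862, 12288, 8957, 4651, 2496]

8957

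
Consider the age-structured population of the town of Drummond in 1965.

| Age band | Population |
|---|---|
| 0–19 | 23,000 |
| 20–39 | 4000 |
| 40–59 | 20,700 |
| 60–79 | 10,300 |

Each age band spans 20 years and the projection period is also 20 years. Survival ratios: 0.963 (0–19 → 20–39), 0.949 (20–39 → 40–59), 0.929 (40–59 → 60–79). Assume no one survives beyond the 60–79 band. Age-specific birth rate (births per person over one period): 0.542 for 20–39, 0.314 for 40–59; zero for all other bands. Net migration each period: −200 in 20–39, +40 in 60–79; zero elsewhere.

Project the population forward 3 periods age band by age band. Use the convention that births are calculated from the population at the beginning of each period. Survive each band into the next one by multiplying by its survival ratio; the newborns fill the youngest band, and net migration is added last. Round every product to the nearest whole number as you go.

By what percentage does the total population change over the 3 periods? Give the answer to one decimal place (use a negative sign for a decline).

[period 1]
Births: 4000 * 0.542 = 2168 ; 20700 * 0.314 = 6500 ⇒ total 8668
20–39: 23000 * 0.963 = 22149
40–59: 4000 * 0.949 = 3796
60–79: 20700 * 0.929 = 19230
Net migration: 20–39 − 200 → 21949; 60–79 + 40 → 19270
→ [8668, 21949, 3796, 19270]
[period 2]
Births: 21949 * 0.542 = 11896 ; 3796 * 0.314 = 1192 ⇒ total 13088
20–39: 8668 * 0.963 = 8347
40–59: 21949 * 0.949 = 20830
60–79: 3796 * 0.929 = 3526
Net migration: 20–39 − 200 → 8147; 60–79 + 40 → 3566
→ [13088, 8147, 20830, 3566]
[period 3]
Births: 8147 * 0.542 = 4416 ; 20830 * 0.314 = 6541 ⇒ total 10957
20–39: 13088 * 0.963 = 12604
40–59: 8147 * 0.949 = 7732
60–79: 20830 * 0.929 = 19351
Net migration: 20–39 − 200 → 12404; 60–79 + 40 → 19391
→ [10957, 12404, 7732, 19391]
Total: 58000 → 50484; change = -7516; percentage change = -13.0%

-13.0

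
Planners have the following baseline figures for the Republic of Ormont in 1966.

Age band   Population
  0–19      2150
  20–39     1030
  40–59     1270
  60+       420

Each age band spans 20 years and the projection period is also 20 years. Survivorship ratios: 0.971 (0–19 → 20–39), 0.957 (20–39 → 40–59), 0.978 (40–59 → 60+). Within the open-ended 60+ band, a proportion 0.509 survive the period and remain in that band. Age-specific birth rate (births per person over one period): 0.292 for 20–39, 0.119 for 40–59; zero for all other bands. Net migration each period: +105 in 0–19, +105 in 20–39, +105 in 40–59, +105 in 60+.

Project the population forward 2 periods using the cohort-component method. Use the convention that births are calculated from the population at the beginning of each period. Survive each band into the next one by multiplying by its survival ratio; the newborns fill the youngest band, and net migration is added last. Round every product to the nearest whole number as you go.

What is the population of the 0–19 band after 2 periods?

875

Call the groups 1 to 4, youngest first.
After projecting period 1:
Births: 1030 * 0.292 = 301 ; 1270 * 0.119 = 151 → total 452
Group 2: 2150 * 0.971 = 2088
Group 3: 1030 * 0.957 = 986
Group 4: 1270 * 0.978 + 420 * 0.509 = 1242 + 214 = 1456
Net migration: Group 1 + 105 → 557; Group 2 + 105 → 2193; Group 3 + 105 → 1091; Group 4 + 105 → 1561
End of period: [557, 2193, 1091, 1561]
After projecting period 2:
Births: 2193 * 0.292 = 640 ; 1091 * 0.119 = 130 → total 770
Group 2: 557 * 0.971 = 541
Group 3: 2193 * 0.957 = 2099
Group 4: 1091 * 0.978 + 1561 * 0.509 = 1067 + 795 = 1862
Net migration: Group 1 + 105 → 875; Group 2 + 105 → 646; Group 3 + 105 → 2204; Group 4 + 105 → 1967
End of period: [875, 646, 2204, 1967]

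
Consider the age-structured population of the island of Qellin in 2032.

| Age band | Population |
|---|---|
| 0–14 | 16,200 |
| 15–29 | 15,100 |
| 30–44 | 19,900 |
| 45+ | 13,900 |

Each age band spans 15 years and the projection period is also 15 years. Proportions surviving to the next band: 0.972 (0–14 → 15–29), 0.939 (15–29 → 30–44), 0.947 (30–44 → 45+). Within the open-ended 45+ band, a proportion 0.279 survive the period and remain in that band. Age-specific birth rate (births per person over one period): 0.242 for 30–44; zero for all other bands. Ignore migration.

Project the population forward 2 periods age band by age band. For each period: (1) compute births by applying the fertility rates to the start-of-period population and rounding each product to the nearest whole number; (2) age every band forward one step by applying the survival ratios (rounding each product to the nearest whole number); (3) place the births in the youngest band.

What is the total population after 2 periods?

After projecting period 1:
Births: 19900 × 0.242 = 4816
15–29: 16200 × 0.972 = 15746
30–44: 15100 × 0.939 = 14179
45+: 19900 × 0.947 + 13900 × 0.279 = 18845 + 3878 = 22723
Population now: 0–14=4816, 15–29=15746, 30–44=14179, 45+=22723
After projecting period 2:
Births: 14179 × 0.242 = 3431
15–29: 4816 × 0.972 = 4681
30–44: 15746 × 0.939 = 14785
45+: 14179 × 0.947 + 22723 × 0.279 = 13428 + 6340 = 19768
Population now: 0–14=3431, 15–29=4681, 30–44=14785, 45+=19768
Total after period 2: 3431 + 4681 + 14785 + 19768 = 42665

42665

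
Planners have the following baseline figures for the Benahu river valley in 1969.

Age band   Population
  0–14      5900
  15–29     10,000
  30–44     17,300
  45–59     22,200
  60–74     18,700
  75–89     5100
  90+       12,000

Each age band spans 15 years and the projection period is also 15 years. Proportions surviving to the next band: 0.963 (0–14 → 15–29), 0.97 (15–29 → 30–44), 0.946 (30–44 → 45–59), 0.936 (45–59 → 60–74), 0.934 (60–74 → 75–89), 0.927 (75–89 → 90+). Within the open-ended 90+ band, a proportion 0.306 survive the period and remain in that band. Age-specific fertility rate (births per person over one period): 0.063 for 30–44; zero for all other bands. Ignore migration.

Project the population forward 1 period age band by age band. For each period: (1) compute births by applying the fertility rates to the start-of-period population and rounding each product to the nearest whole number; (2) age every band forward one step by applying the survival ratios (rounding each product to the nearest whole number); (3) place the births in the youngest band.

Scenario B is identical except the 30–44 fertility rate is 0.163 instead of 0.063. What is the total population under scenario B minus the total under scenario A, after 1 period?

1730

— Period 1 —
Births: 17300 × 0.063 = 1090
15–29: 5900 × 0.963 = 5682
30–44: 10000 × 0.97 = 9700
45–59: 17300 × 0.946 = 16366
60–74: 22200 × 0.936 = 20779
75–89: 18700 × 0.934 = 17466
90+: 5100 × 0.927 + 12000 × 0.306 = 4728 + 3672 = 8400
End of period: [1090, 5682, 9700, 16366, 20779, 17466, 8400]
Scenario A total after 1 period: 79483
Scenario B projection —
— Period 1 —
Births: 17300 × 0.163 = 2820
15–29: 5900 × 0.963 = 5682
30–44: 10000 × 0.97 = 9700
45–59: 17300 × 0.946 = 16366
60–74: 22200 × 0.936 = 20779
75–89: 18700 × 0.934 = 17466
90+: 5100 × 0.927 + 12000 × 0.306 = 4728 + 3672 = 8400
End of period: [2820, 5682, 9700, 16366, 20779, 17466, 8400]
Scenario B total after 1 period: 81213
Difference B − A = 81213 − 79483 = 1730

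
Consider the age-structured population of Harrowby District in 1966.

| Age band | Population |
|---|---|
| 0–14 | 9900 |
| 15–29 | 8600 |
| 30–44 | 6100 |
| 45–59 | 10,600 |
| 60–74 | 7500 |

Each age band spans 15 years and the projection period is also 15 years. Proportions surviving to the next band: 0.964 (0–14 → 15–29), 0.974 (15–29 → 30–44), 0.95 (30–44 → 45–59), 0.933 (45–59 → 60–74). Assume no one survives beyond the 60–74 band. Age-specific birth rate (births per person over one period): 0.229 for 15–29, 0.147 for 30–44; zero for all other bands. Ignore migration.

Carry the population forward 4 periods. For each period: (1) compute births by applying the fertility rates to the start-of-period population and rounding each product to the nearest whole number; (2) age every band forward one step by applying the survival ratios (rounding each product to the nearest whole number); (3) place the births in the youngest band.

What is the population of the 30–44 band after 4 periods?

(Groups numbered youngest = 1 to oldest = 5.)
Period 1:
Births: 8600 × 0.229 = 1969  |  6100 × 0.147 = 897 — total 2866
Group 2: 9900 × 0.964 = 9544
Group 3: 8600 × 0.974 = 8376
Group 4: 6100 × 0.95 = 5795
Group 5: 10600 × 0.933 = 9890
Giving 2866 / 9544 / 8376 / 5795 / 9890.
Period 2:
Births: 9544 × 0.229 = 2186  |  8376 × 0.147 = 1231 — total 3417
Group 2: 2866 × 0.964 = 2763
Group 3: 9544 × 0.974 = 9296
Group 4: 8376 × 0.95 = 7957
Group 5: 5795 × 0.933 = 5407
Giving 3417 / 2763 / 9296 / 7957 / 5407.
Period 3:
Births: 2763 × 0.229 = 633  |  9296 × 0.147 = 1367 — total 2000
Group 2: 3417 × 0.964 = 3294
Group 3: 2763 × 0.974 = 2691
Group 4: 9296 × 0.95 = 8831
Group 5: 7957 × 0.933 = 7424
Giving 2000 / 3294 / 2691 / 8831 / 7424.
Period 4:
Births: 3294 × 0.229 = 754  |  2691 × 0.147 = 396 — total 1150
Group 2: 2000 × 0.964 = 1928
Group 3: 3294 × 0.974 = 3208
Group 4: 2691 × 0.95 = 2556
Group 5: 8831 × 0.933 = 8239
Giving 1150 / 1928 / 3208 / 2556 / 8239.

3208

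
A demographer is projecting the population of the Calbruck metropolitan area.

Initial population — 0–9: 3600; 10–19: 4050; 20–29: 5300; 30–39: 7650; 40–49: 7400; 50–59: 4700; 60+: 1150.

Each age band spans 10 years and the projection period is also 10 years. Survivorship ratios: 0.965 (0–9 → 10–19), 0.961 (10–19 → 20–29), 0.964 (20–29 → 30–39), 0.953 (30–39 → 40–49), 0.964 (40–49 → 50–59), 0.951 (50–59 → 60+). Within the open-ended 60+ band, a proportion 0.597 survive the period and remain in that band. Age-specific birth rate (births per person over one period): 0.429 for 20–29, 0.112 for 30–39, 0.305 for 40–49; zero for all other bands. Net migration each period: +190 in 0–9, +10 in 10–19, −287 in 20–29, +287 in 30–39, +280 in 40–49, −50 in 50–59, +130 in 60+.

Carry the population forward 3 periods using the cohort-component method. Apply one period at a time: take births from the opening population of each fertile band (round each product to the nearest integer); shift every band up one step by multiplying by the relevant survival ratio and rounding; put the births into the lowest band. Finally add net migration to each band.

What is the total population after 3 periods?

Period 1:
Births: 5300 × 0.429 = 2274 ; 7650 × 0.112 = 857 ; 7400 × 0.305 = 2257 → 5388
10–19: 3600 × 0.965 = 3474
20–29: 4050 × 0.961 = 3892
30–39: 5300 × 0.964 = 5109
40–49: 7650 × 0.953 = 7290
50–59: 7400 × 0.964 = 7134
60+: 4700 × 0.951 + 1150 × 0.597 = 4470 + 687 = 5157
Net migration: 0–9 + 190 → 5578; 10–19 + 10 → 3484; 20–29 − 287 → 3605; 30–39 + 287 → 5396; 40–49 + 280 → 7570; 50–59 − 50 → 7084; 60+ + 130 → 5287
→ [5578, 3484, 3605, 5396, 7570, 7084, 5287]
Period 2:
Births: 3605 × 0.429 = 1547 ; 5396 × 0.112 = 604 ; 7570 × 0.305 = 2309 → 4460
10–19: 5578 × 0.965 = 5383
20–29: 3484 × 0.961 = 3348
30–39: 3605 × 0.964 = 3475
40–49: 5396 × 0.953 = 5142
50–59: 7570 × 0.964 = 7297
60+: 7084 × 0.951 + 5287 × 0.597 = 6737 + 3156 = 9893
Net migration: 0–9 + 190 → 4650; 10–19 + 10 → 5393; 20–29 − 287 → 3061; 30–39 + 287 → 3762; 40–49 + 280 → 5422; 50–59 − 50 → 7247; 60+ + 130 → 10023
→ [4650, 5393, 3061, 3762, 5422, 7247, 10023]
Period 3:
Births: 3061 × 0.429 = 1313 ; 3762 × 0.112 = 421 ; 5422 × 0.305 = 1654 → 3388
10–19: 4650 × 0.965 = 4487
20–29: 5393 × 0.961 = 5183
30–39: 3061 × 0.964 = 2951
40–49: 3762 × 0.953 = 3585
50–59: 5422 × 0.964 = 5227
60+: 7247 × 0.951 + 10023 × 0.597 = 6892 + 5984 = 12876
Net migration: 0–9 + 190 → 3578; 10–19 + 10 → 4497; 20–29 − 287 → 4896; 30–39 + 287 → 3238; 40–49 + 280 → 3865; 50–59 − 50 → 5177; 60+ + 130 → 13006
→ [3578, 4497, 4896, 3238, 3865, 5177, 13006]
Total after period 3: 3578 + 4497 + 4896 + 3238 + 3865 + 5177 + 13006 = 38257

38257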